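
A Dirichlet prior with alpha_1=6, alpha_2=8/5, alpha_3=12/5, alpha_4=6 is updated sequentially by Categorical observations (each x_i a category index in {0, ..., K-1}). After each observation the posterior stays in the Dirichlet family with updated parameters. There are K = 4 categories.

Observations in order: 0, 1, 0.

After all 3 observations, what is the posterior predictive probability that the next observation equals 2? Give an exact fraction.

obs 1: x=0 → posterior Dirichlet(7, 8/5, 12/5, 6)
obs 2: x=1 → posterior Dirichlet(7, 13/5, 12/5, 6)
obs 3: x=0 → posterior Dirichlet(8, 13/5, 12/5, 6)

12/95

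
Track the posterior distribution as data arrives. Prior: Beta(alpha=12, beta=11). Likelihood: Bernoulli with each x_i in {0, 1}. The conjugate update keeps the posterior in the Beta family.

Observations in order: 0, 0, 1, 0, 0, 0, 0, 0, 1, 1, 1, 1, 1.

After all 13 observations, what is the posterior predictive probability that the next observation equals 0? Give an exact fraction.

obs 1: x=0 → posterior Beta(12, 12)
obs 2: x=0 → posterior Beta(12, 13)
obs 3: x=1 → posterior Beta(13, 13)
obs 4: x=0 → posterior Beta(13, 14)
obs 5: x=0 → posterior Beta(13, 15)
obs 6: x=0 → posterior Beta(13, 16)
obs 7: x=0 → posterior Beta(13, 17)
obs 8: x=0 → posterior Beta(13, 18)
obs 9: x=1 → posterior Beta(14, 18)
obs 10: x=1 → posterior Beta(15, 18)
obs 11: x=1 → posterior Beta(16, 18)
obs 12: x=1 → posterior Beta(17, 18)
obs 13: x=1 → posterior Beta(18, 18)

1/2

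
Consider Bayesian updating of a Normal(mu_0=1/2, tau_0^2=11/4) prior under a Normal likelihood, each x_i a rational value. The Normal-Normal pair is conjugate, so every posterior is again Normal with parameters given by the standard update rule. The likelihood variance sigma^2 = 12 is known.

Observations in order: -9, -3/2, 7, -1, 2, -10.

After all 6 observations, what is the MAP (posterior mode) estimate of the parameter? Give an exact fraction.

-227/228

obs 1: x=-9 → posterior Normal(-75/59, 132/59)
obs 2: x=-3/2 → posterior Normal(-183/140, 66/35)
obs 3: x=7 → posterior Normal(-29/162, 44/27)
obs 4: x=-1 → posterior Normal(-51/184, 33/23)
obs 5: x=2 → posterior Normal(-7/206, 132/103)
obs 6: x=-10 → posterior Normal(-227/228, 22/19)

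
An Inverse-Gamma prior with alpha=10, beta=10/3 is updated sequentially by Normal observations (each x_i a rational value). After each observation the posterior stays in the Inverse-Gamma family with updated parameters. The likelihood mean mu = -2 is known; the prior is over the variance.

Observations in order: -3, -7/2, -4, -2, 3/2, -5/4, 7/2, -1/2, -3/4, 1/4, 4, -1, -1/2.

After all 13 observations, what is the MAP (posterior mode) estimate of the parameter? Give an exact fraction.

1009/336

obs 1: x=-3 → posterior Inverse-Gamma(21/2, 23/6)
obs 2: x=-7/2 → posterior Inverse-Gamma(11, 119/24)
obs 3: x=-4 → posterior Inverse-Gamma(23/2, 167/24)
obs 4: x=-2 → posterior Inverse-Gamma(12, 167/24)
obs 5: x=3/2 → posterior Inverse-Gamma(25/2, 157/12)
obs 6: x=-5/4 → posterior Inverse-Gamma(13, 1283/96)
obs 7: x=7/2 → posterior Inverse-Gamma(27/2, 2735/96)
obs 8: x=-1/2 → posterior Inverse-Gamma(14, 2843/96)
obs 9: x=-3/4 → posterior Inverse-Gamma(29/2, 1459/48)
obs 10: x=1/4 → posterior Inverse-Gamma(15, 3161/96)
obs 11: x=4 → posterior Inverse-Gamma(31/2, 4889/96)
obs 12: x=-1 → posterior Inverse-Gamma(16, 4937/96)
obs 13: x=-1/2 → posterior Inverse-Gamma(33/2, 5045/96)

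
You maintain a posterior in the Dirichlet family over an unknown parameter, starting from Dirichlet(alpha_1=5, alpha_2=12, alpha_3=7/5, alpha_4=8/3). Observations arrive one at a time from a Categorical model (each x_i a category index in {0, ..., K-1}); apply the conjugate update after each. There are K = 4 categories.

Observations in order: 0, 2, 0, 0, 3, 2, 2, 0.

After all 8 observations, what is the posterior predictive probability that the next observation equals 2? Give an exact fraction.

33/218

obs 1: x=0 → posterior Dirichlet(6, 12, 7/5, 8/3)
obs 2: x=2 → posterior Dirichlet(6, 12, 12/5, 8/3)
obs 3: x=0 → posterior Dirichlet(7, 12, 12/5, 8/3)
obs 4: x=0 → posterior Dirichlet(8, 12, 12/5, 8/3)
obs 5: x=3 → posterior Dirichlet(8, 12, 12/5, 11/3)
obs 6: x=2 → posterior Dirichlet(8, 12, 17/5, 11/3)
obs 7: x=2 → posterior Dirichlet(8, 12, 22/5, 11/3)
obs 8: x=0 → posterior Dirichlet(9, 12, 22/5, 11/3)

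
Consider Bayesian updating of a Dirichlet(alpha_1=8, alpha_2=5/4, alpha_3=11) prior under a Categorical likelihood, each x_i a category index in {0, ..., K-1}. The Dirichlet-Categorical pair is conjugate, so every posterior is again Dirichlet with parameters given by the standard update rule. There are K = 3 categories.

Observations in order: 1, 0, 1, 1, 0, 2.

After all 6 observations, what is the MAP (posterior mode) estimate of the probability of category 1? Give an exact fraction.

13/93

obs 1: x=1 → posterior Dirichlet(8, 9/4, 11)
obs 2: x=0 → posterior Dirichlet(9, 9/4, 11)
obs 3: x=1 → posterior Dirichlet(9, 13/4, 11)
obs 4: x=1 → posterior Dirichlet(9, 17/4, 11)
obs 5: x=0 → posterior Dirichlet(10, 17/4, 11)
obs 6: x=2 → posterior Dirichlet(10, 17/4, 12)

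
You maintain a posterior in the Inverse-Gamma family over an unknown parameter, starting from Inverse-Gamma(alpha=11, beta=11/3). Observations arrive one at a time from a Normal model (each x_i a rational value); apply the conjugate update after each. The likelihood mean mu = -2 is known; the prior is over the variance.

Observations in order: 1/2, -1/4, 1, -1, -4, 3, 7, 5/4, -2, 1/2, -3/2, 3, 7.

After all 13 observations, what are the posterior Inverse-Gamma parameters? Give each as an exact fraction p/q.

alpha=35/2, beta=6233/48

obs 1: x=1/2 → posterior Inverse-Gamma(23/2, 163/24)
obs 2: x=-1/4 → posterior Inverse-Gamma(12, 799/96)
obs 3: x=1 → posterior Inverse-Gamma(25/2, 1231/96)
obs 4: x=-1 → posterior Inverse-Gamma(13, 1279/96)
obs 5: x=-4 → posterior Inverse-Gamma(27/2, 1471/96)
obs 6: x=3 → posterior Inverse-Gamma(14, 2671/96)
obs 7: x=7 → posterior Inverse-Gamma(29/2, 6559/96)
obs 8: x=5/4 → posterior Inverse-Gamma(15, 3533/48)
obs 9: x=-2 → posterior Inverse-Gamma(31/2, 3533/48)
obs 10: x=1/2 → posterior Inverse-Gamma(16, 3683/48)
obs 11: x=-3/2 → posterior Inverse-Gamma(33/2, 3689/48)
obs 12: x=3 → posterior Inverse-Gamma(17, 4289/48)
obs 13: x=7 → posterior Inverse-Gamma(35/2, 6233/48)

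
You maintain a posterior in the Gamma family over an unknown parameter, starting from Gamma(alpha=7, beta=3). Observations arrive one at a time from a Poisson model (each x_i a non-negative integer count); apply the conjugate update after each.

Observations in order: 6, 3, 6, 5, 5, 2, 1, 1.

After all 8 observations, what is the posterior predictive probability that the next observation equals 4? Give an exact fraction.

282510987389905077217418772490214436266179/1633079519965651611758617283350047347441664

obs 1: x=6 → posterior Gamma(13, 4)
obs 2: x=3 → posterior Gamma(16, 5)
obs 3: x=6 → posterior Gamma(22, 6)
obs 4: x=5 → posterior Gamma(27, 7)
obs 5: x=5 → posterior Gamma(32, 8)
obs 6: x=2 → posterior Gamma(34, 9)
obs 7: x=1 → posterior Gamma(35, 10)
obs 8: x=1 → posterior Gamma(36, 11)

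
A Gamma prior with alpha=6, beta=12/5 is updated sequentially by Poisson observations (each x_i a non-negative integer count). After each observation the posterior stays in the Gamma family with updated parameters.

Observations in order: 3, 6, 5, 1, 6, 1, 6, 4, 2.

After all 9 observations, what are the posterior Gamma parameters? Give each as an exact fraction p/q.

alpha=40, beta=57/5

obs 1: x=3 → posterior Gamma(9, 17/5)
obs 2: x=6 → posterior Gamma(15, 22/5)
obs 3: x=5 → posterior Gamma(20, 27/5)
obs 4: x=1 → posterior Gamma(21, 32/5)
obs 5: x=6 → posterior Gamma(27, 37/5)
obs 6: x=1 → posterior Gamma(28, 42/5)
obs 7: x=6 → posterior Gamma(34, 47/5)
obs 8: x=4 → posterior Gamma(38, 52/5)
obs 9: x=2 → posterior Gamma(40, 57/5)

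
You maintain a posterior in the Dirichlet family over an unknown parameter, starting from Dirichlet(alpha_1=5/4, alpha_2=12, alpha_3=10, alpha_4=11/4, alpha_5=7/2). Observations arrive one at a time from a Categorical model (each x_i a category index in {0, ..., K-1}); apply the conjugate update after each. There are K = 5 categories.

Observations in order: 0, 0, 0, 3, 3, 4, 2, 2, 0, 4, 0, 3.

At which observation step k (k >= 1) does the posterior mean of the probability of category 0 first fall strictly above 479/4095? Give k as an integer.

k = 3

obs 1: x=0 → posterior Dirichlet(9/4, 12, 10, 11/4, 7/2)
obs 2: x=0 → posterior Dirichlet(13/4, 12, 10, 11/4, 7/2)
obs 3: x=0 → posterior Dirichlet(17/4, 12, 10, 11/4, 7/2)
obs 4: x=3 → posterior Dirichlet(17/4, 12, 10, 15/4, 7/2)
obs 5: x=3 → posterior Dirichlet(17/4, 12, 10, 19/4, 7/2)
obs 6: x=4 → posterior Dirichlet(17/4, 12, 10, 19/4, 9/2)
obs 7: x=2 → posterior Dirichlet(17/4, 12, 11, 19/4, 9/2)
obs 8: x=2 → posterior Dirichlet(17/4, 12, 12, 19/4, 9/2)
obs 9: x=0 → posterior Dirichlet(21/4, 12, 12, 19/4, 9/2)
obs 10: x=4 → posterior Dirichlet(21/4, 12, 12, 19/4, 11/2)
obs 11: x=0 → posterior Dirichlet(25/4, 12, 12, 19/4, 11/2)
obs 12: x=3 → posterior Dirichlet(25/4, 12, 12, 23/4, 11/2)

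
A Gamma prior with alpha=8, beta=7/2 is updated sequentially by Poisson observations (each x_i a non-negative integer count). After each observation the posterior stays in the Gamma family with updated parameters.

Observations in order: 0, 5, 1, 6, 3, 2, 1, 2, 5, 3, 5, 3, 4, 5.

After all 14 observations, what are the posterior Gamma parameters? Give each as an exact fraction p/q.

alpha=53, beta=35/2

obs 1: x=0 → posterior Gamma(8, 9/2)
obs 2: x=5 → posterior Gamma(13, 11/2)
obs 3: x=1 → posterior Gamma(14, 13/2)
obs 4: x=6 → posterior Gamma(20, 15/2)
obs 5: x=3 → posterior Gamma(23, 17/2)
obs 6: x=2 → posterior Gamma(25, 19/2)
obs 7: x=1 → posterior Gamma(26, 21/2)
obs 8: x=2 → posterior Gamma(28, 23/2)
obs 9: x=5 → posterior Gamma(33, 25/2)
obs 10: x=3 → posterior Gamma(36, 27/2)
obs 11: x=5 → posterior Gamma(41, 29/2)
obs 12: x=3 → posterior Gamma(44, 31/2)
obs 13: x=4 → posterior Gamma(48, 33/2)
obs 14: x=5 → posterior Gamma(53, 35/2)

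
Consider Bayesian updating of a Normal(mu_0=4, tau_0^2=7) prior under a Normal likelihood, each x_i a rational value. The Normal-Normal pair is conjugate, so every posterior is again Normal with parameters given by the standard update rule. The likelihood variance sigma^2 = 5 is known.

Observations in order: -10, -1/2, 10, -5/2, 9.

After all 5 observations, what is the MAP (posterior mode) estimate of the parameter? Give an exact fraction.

obs 1: x=-10 → posterior Normal(-25/6, 35/12)
obs 2: x=-1/2 → posterior Normal(-107/38, 35/19)
obs 3: x=10 → posterior Normal(33/52, 35/26)
obs 4: x=-5/2 → posterior Normal(-1/33, 35/33)
obs 5: x=9 → posterior Normal(31/20, 7/8)

31/20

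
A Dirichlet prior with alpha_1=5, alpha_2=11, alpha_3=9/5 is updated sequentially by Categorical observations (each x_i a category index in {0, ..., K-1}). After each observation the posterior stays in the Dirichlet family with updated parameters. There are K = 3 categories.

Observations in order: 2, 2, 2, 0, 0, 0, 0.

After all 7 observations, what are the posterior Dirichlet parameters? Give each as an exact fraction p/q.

obs 1: x=2 → posterior Dirichlet(5, 11, 14/5)
obs 2: x=2 → posterior Dirichlet(5, 11, 19/5)
obs 3: x=2 → posterior Dirichlet(5, 11, 24/5)
obs 4: x=0 → posterior Dirichlet(6, 11, 24/5)
obs 5: x=0 → posterior Dirichlet(7, 11, 24/5)
obs 6: x=0 → posterior Dirichlet(8, 11, 24/5)
obs 7: x=0 → posterior Dirichlet(9, 11, 24/5)

alpha_1=9, alpha_2=11, alpha_3=24/5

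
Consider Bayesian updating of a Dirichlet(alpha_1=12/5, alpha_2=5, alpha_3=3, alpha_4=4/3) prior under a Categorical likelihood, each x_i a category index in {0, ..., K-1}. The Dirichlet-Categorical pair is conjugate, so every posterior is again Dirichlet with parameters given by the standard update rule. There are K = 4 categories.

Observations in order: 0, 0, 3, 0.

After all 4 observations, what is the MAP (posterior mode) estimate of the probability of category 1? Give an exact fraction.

15/44

obs 1: x=0 → posterior Dirichlet(17/5, 5, 3, 4/3)
obs 2: x=0 → posterior Dirichlet(22/5, 5, 3, 4/3)
obs 3: x=3 → posterior Dirichlet(22/5, 5, 3, 7/3)
obs 4: x=0 → posterior Dirichlet(27/5, 5, 3, 7/3)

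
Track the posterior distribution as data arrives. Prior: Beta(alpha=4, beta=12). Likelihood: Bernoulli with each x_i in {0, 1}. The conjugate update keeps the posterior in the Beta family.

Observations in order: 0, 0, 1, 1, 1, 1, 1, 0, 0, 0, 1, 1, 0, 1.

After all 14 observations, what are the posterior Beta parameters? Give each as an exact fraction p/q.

alpha=12, beta=18

obs 1: x=0 → posterior Beta(4, 13)
obs 2: x=0 → posterior Beta(4, 14)
obs 3: x=1 → posterior Beta(5, 14)
obs 4: x=1 → posterior Beta(6, 14)
obs 5: x=1 → posterior Beta(7, 14)
obs 6: x=1 → posterior Beta(8, 14)
obs 7: x=1 → posterior Beta(9, 14)
obs 8: x=0 → posterior Beta(9, 15)
obs 9: x=0 → posterior Beta(9, 16)
obs 10: x=0 → posterior Beta(9, 17)
obs 11: x=1 → posterior Beta(10, 17)
obs 12: x=1 → posterior Beta(11, 17)
obs 13: x=0 → posterior Beta(11, 18)
obs 14: x=1 → posterior Beta(12, 18)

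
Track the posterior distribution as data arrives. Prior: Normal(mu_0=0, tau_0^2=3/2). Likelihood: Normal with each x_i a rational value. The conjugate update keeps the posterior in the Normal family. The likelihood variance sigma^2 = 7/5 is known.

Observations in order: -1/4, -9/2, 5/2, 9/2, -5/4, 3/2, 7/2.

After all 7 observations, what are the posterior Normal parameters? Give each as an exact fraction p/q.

obs 1: x=-1/4 → posterior Normal(-15/116, 21/29)
obs 2: x=-9/2 → posterior Normal(-285/176, 21/44)
obs 3: x=5/2 → posterior Normal(-135/236, 21/59)
obs 4: x=9/2 → posterior Normal(135/296, 21/74)
obs 5: x=-5/4 → posterior Normal(15/89, 21/89)
obs 6: x=3/2 → posterior Normal(75/208, 21/104)
obs 7: x=7/2 → posterior Normal(90/119, 3/17)

mu_0=90/119, tau_0^2=3/17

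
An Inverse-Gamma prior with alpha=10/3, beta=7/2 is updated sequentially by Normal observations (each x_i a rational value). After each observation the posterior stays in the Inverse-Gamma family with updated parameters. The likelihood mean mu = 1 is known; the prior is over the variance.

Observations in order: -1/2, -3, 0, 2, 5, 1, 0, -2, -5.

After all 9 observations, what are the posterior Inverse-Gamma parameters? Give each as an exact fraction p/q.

alpha=47/6, beta=357/8

obs 1: x=-1/2 → posterior Inverse-Gamma(23/6, 37/8)
obs 2: x=-3 → posterior Inverse-Gamma(13/3, 101/8)
obs 3: x=0 → posterior Inverse-Gamma(29/6, 105/8)
obs 4: x=2 → posterior Inverse-Gamma(16/3, 109/8)
obs 5: x=5 → posterior Inverse-Gamma(35/6, 173/8)
obs 6: x=1 → posterior Inverse-Gamma(19/3, 173/8)
obs 7: x=0 → posterior Inverse-Gamma(41/6, 177/8)
obs 8: x=-2 → posterior Inverse-Gamma(22/3, 213/8)
obs 9: x=-5 → posterior Inverse-Gamma(47/6, 357/8)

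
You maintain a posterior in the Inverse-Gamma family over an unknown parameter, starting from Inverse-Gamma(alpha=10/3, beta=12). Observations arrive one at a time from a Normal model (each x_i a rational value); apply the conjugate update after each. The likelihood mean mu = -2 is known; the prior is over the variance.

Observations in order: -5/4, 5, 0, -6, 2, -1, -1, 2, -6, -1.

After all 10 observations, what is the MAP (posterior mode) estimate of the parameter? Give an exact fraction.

6939/896

obs 1: x=-5/4 → posterior Inverse-Gamma(23/6, 393/32)
obs 2: x=5 → posterior Inverse-Gamma(13/3, 1177/32)
obs 3: x=0 → posterior Inverse-Gamma(29/6, 1241/32)
obs 4: x=-6 → posterior Inverse-Gamma(16/3, 1497/32)
obs 5: x=2 → posterior Inverse-Gamma(35/6, 1753/32)
obs 6: x=-1 → posterior Inverse-Gamma(19/3, 1769/32)
obs 7: x=-1 → posterior Inverse-Gamma(41/6, 1785/32)
obs 8: x=2 → posterior Inverse-Gamma(22/3, 2041/32)
obs 9: x=-6 → posterior Inverse-Gamma(47/6, 2297/32)
obs 10: x=-1 → posterior Inverse-Gamma(25/3, 2313/32)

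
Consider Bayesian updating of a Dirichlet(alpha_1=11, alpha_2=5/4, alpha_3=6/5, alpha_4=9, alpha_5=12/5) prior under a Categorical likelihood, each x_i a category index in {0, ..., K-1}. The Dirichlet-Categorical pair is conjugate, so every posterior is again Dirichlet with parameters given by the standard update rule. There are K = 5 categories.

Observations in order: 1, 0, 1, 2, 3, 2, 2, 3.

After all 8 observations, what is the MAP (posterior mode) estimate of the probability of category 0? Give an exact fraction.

obs 1: x=1 → posterior Dirichlet(11, 9/4, 6/5, 9, 12/5)
obs 2: x=0 → posterior Dirichlet(12, 9/4, 6/5, 9, 12/5)
obs 3: x=1 → posterior Dirichlet(12, 13/4, 6/5, 9, 12/5)
obs 4: x=2 → posterior Dirichlet(12, 13/4, 11/5, 9, 12/5)
obs 5: x=3 → posterior Dirichlet(12, 13/4, 11/5, 10, 12/5)
obs 6: x=2 → posterior Dirichlet(12, 13/4, 16/5, 10, 12/5)
obs 7: x=2 → posterior Dirichlet(12, 13/4, 21/5, 10, 12/5)
obs 8: x=3 → posterior Dirichlet(12, 13/4, 21/5, 11, 12/5)

220/557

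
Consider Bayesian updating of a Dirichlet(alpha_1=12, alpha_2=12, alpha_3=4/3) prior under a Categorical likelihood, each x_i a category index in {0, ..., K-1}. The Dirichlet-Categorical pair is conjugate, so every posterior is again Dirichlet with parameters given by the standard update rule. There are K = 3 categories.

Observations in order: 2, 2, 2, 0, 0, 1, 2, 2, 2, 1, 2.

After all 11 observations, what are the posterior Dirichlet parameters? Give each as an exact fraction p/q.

alpha_1=14, alpha_2=14, alpha_3=25/3

obs 1: x=2 → posterior Dirichlet(12, 12, 7/3)
obs 2: x=2 → posterior Dirichlet(12, 12, 10/3)
obs 3: x=2 → posterior Dirichlet(12, 12, 13/3)
obs 4: x=0 → posterior Dirichlet(13, 12, 13/3)
obs 5: x=0 → posterior Dirichlet(14, 12, 13/3)
obs 6: x=1 → posterior Dirichlet(14, 13, 13/3)
obs 7: x=2 → posterior Dirichlet(14, 13, 16/3)
obs 8: x=2 → posterior Dirichlet(14, 13, 19/3)
obs 9: x=2 → posterior Dirichlet(14, 13, 22/3)
obs 10: x=1 → posterior Dirichlet(14, 14, 22/3)
obs 11: x=2 → posterior Dirichlet(14, 14, 25/3)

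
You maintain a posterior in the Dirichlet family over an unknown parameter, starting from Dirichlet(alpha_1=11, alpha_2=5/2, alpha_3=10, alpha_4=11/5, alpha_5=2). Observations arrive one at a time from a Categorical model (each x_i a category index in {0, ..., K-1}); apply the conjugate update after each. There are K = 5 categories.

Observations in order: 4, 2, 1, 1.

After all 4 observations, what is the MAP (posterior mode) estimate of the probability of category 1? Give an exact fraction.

35/267

obs 1: x=4 → posterior Dirichlet(11, 5/2, 10, 11/5, 3)
obs 2: x=2 → posterior Dirichlet(11, 5/2, 11, 11/5, 3)
obs 3: x=1 → posterior Dirichlet(11, 7/2, 11, 11/5, 3)
obs 4: x=1 → posterior Dirichlet(11, 9/2, 11, 11/5, 3)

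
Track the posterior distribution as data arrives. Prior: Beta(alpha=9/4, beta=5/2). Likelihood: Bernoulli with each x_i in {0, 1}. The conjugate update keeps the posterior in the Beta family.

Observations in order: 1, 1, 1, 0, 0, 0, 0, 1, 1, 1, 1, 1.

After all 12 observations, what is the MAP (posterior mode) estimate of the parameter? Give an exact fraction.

obs 1: x=1 → posterior Beta(13/4, 5/2)
obs 2: x=1 → posterior Beta(17/4, 5/2)
obs 3: x=1 → posterior Beta(21/4, 5/2)
obs 4: x=0 → posterior Beta(21/4, 7/2)
obs 5: x=0 → posterior Beta(21/4, 9/2)
obs 6: x=0 → posterior Beta(21/4, 11/2)
obs 7: x=0 → posterior Beta(21/4, 13/2)
obs 8: x=1 → posterior Beta(25/4, 13/2)
obs 9: x=1 → posterior Beta(29/4, 13/2)
obs 10: x=1 → posterior Beta(33/4, 13/2)
obs 11: x=1 → posterior Beta(37/4, 13/2)
obs 12: x=1 → posterior Beta(41/4, 13/2)

37/59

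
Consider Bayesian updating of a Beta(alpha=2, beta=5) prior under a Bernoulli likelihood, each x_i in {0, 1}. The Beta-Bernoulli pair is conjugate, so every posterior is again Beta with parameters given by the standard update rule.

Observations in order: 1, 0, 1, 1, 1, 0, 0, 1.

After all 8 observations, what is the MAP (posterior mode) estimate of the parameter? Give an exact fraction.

6/13

obs 1: x=1 → posterior Beta(3, 5)
obs 2: x=0 → posterior Beta(3, 6)
obs 3: x=1 → posterior Beta(4, 6)
obs 4: x=1 → posterior Beta(5, 6)
obs 5: x=1 → posterior Beta(6, 6)
obs 6: x=0 → posterior Beta(6, 7)
obs 7: x=0 → posterior Beta(6, 8)
obs 8: x=1 → posterior Beta(7, 8)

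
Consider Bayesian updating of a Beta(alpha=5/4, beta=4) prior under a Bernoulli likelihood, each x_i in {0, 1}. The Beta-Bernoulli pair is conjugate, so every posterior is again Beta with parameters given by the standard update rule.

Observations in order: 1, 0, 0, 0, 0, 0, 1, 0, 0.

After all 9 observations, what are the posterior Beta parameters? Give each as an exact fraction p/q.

obs 1: x=1 → posterior Beta(9/4, 4)
obs 2: x=0 → posterior Beta(9/4, 5)
obs 3: x=0 → posterior Beta(9/4, 6)
obs 4: x=0 → posterior Beta(9/4, 7)
obs 5: x=0 → posterior Beta(9/4, 8)
obs 6: x=0 → posterior Beta(9/4, 9)
obs 7: x=1 → posterior Beta(13/4, 9)
obs 8: x=0 → posterior Beta(13/4, 10)
obs 9: x=0 → posterior Beta(13/4, 11)

alpha=13/4, beta=11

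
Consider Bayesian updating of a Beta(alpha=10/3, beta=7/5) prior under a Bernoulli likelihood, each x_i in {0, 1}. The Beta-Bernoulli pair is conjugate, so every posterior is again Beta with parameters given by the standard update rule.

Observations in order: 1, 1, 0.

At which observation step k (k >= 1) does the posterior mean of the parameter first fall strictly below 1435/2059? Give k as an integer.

obs 1: x=1 → posterior Beta(13/3, 7/5)
obs 2: x=1 → posterior Beta(16/3, 7/5)
obs 3: x=0 → posterior Beta(16/3, 12/5)

k = 3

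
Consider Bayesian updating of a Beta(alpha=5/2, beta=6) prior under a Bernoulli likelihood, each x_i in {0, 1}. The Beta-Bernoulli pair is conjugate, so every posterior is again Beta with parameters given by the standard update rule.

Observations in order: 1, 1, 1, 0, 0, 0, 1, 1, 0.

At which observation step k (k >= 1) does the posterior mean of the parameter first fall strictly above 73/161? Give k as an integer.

obs 1: x=1 → posterior Beta(7/2, 6)
obs 2: x=1 → posterior Beta(9/2, 6)
obs 3: x=1 → posterior Beta(11/2, 6)
obs 4: x=0 → posterior Beta(11/2, 7)
obs 5: x=0 → posterior Beta(11/2, 8)
obs 6: x=0 → posterior Beta(11/2, 9)
obs 7: x=1 → posterior Beta(13/2, 9)
obs 8: x=1 → posterior Beta(15/2, 9)
obs 9: x=0 → posterior Beta(15/2, 10)

k = 3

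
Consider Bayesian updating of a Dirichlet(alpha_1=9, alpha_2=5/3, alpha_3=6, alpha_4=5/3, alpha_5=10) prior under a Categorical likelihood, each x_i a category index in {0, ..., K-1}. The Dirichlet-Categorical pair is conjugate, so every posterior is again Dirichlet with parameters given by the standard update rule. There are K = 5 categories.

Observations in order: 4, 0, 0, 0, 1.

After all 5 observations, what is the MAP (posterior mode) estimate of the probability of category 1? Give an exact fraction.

1/17

obs 1: x=4 → posterior Dirichlet(9, 5/3, 6, 5/3, 11)
obs 2: x=0 → posterior Dirichlet(10, 5/3, 6, 5/3, 11)
obs 3: x=0 → posterior Dirichlet(11, 5/3, 6, 5/3, 11)
obs 4: x=0 → posterior Dirichlet(12, 5/3, 6, 5/3, 11)
obs 5: x=1 → posterior Dirichlet(12, 8/3, 6, 5/3, 11)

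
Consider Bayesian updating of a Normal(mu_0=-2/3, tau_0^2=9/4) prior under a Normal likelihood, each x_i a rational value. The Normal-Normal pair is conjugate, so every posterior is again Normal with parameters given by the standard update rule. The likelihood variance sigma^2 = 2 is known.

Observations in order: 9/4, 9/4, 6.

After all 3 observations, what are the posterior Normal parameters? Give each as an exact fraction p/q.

obs 1: x=9/4 → posterior Normal(179/204, 18/17)
obs 2: x=9/4 → posterior Normal(211/156, 9/13)
obs 3: x=6 → posterior Normal(107/42, 18/35)

mu_0=107/42, tau_0^2=18/35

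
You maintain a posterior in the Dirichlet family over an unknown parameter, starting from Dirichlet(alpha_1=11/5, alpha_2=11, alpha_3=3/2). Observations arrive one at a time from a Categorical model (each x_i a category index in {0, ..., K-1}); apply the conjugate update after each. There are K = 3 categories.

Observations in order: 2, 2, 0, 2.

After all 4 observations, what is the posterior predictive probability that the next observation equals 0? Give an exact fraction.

obs 1: x=2 → posterior Dirichlet(11/5, 11, 5/2)
obs 2: x=2 → posterior Dirichlet(11/5, 11, 7/2)
obs 3: x=0 → posterior Dirichlet(16/5, 11, 7/2)
obs 4: x=2 → posterior Dirichlet(16/5, 11, 9/2)

32/187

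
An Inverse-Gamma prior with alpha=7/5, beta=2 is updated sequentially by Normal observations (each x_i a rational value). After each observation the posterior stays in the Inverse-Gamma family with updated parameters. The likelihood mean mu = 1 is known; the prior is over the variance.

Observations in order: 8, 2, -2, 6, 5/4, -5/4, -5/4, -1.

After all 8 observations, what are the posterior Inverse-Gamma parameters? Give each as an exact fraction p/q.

obs 1: x=8 → posterior Inverse-Gamma(19/10, 53/2)
obs 2: x=2 → posterior Inverse-Gamma(12/5, 27)
obs 3: x=-2 → posterior Inverse-Gamma(29/10, 63/2)
obs 4: x=6 → posterior Inverse-Gamma(17/5, 44)
obs 5: x=5/4 → posterior Inverse-Gamma(39/10, 1409/32)
obs 6: x=-5/4 → posterior Inverse-Gamma(22/5, 745/16)
obs 7: x=-5/4 → posterior Inverse-Gamma(49/10, 1571/32)
obs 8: x=-1 → posterior Inverse-Gamma(27/5, 1635/32)

alpha=27/5, beta=1635/32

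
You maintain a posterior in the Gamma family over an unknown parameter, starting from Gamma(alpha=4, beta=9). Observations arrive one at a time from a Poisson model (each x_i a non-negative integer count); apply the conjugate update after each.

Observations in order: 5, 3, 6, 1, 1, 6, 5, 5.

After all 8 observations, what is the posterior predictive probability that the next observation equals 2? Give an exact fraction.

7317502739321592439085387276166097257841008997/27866516911699690485530919446962290200798035968

obs 1: x=5 → posterior Gamma(9, 10)
obs 2: x=3 → posterior Gamma(12, 11)
obs 3: x=6 → posterior Gamma(18, 12)
obs 4: x=1 → posterior Gamma(19, 13)
obs 5: x=1 → posterior Gamma(20, 14)
obs 6: x=6 → posterior Gamma(26, 15)
obs 7: x=5 → posterior Gamma(31, 16)
obs 8: x=5 → posterior Gamma(36, 17)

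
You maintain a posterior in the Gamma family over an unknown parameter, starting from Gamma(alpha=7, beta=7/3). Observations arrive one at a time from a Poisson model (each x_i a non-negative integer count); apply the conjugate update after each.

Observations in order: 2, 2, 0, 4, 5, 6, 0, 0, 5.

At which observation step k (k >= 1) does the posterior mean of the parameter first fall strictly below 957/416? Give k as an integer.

k = 3

obs 1: x=2 → posterior Gamma(9, 10/3)
obs 2: x=2 → posterior Gamma(11, 13/3)
obs 3: x=0 → posterior Gamma(11, 16/3)
obs 4: x=4 → posterior Gamma(15, 19/3)
obs 5: x=5 → posterior Gamma(20, 22/3)
obs 6: x=6 → posterior Gamma(26, 25/3)
obs 7: x=0 → posterior Gamma(26, 28/3)
obs 8: x=0 → posterior Gamma(26, 31/3)
obs 9: x=5 → posterior Gamma(31, 34/3)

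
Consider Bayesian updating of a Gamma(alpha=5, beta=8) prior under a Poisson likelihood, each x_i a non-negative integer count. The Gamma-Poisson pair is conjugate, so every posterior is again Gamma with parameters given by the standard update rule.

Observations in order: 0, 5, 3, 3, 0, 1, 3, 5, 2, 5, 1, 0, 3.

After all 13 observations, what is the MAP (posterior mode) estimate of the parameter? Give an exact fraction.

obs 1: x=0 → posterior Gamma(5, 9)
obs 2: x=5 → posterior Gamma(10, 10)
obs 3: x=3 → posterior Gamma(13, 11)
obs 4: x=3 → posterior Gamma(16, 12)
obs 5: x=0 → posterior Gamma(16, 13)
obs 6: x=1 → posterior Gamma(17, 14)
obs 7: x=3 → posterior Gamma(20, 15)
obs 8: x=5 → posterior Gamma(25, 16)
obs 9: x=2 → posterior Gamma(27, 17)
obs 10: x=5 → posterior Gamma(32, 18)
obs 11: x=1 → posterior Gamma(33, 19)
obs 12: x=0 → posterior Gamma(33, 20)
obs 13: x=3 → posterior Gamma(36, 21)

5/3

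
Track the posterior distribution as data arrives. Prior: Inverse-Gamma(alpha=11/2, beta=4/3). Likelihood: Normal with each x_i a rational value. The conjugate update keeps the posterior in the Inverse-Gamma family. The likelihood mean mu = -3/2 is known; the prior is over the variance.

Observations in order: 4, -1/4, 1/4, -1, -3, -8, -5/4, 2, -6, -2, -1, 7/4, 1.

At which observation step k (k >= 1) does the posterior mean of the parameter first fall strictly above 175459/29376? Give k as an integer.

obs 1: x=4 → posterior Inverse-Gamma(6, 395/24)
obs 2: x=-1/4 → posterior Inverse-Gamma(13/2, 1655/96)
obs 3: x=1/4 → posterior Inverse-Gamma(7, 901/48)
obs 4: x=-1 → posterior Inverse-Gamma(15/2, 907/48)
obs 5: x=-3 → posterior Inverse-Gamma(8, 961/48)
obs 6: x=-8 → posterior Inverse-Gamma(17/2, 1975/48)
obs 7: x=-5/4 → posterior Inverse-Gamma(9, 3953/96)
obs 8: x=2 → posterior Inverse-Gamma(19/2, 4541/96)
obs 9: x=-6 → posterior Inverse-Gamma(10, 5513/96)
obs 10: x=-2 → posterior Inverse-Gamma(21/2, 5525/96)
obs 11: x=-1 → posterior Inverse-Gamma(11, 5537/96)
obs 12: x=7/4 → posterior Inverse-Gamma(23/2, 1511/24)
obs 13: x=1 → posterior Inverse-Gamma(12, 793/12)

k = 9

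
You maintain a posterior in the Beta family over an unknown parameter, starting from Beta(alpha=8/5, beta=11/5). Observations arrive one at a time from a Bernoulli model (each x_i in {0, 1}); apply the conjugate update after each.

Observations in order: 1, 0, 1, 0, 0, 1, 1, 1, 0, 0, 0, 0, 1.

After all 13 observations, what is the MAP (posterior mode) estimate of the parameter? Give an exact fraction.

obs 1: x=1 → posterior Beta(13/5, 11/5)
obs 2: x=0 → posterior Beta(13/5, 16/5)
obs 3: x=1 → posterior Beta(18/5, 16/5)
obs 4: x=0 → posterior Beta(18/5, 21/5)
obs 5: x=0 → posterior Beta(18/5, 26/5)
obs 6: x=1 → posterior Beta(23/5, 26/5)
obs 7: x=1 → posterior Beta(28/5, 26/5)
obs 8: x=1 → posterior Beta(33/5, 26/5)
obs 9: x=0 → posterior Beta(33/5, 31/5)
obs 10: x=0 → posterior Beta(33/5, 36/5)
obs 11: x=0 → posterior Beta(33/5, 41/5)
obs 12: x=0 → posterior Beta(33/5, 46/5)
obs 13: x=1 → posterior Beta(38/5, 46/5)

33/74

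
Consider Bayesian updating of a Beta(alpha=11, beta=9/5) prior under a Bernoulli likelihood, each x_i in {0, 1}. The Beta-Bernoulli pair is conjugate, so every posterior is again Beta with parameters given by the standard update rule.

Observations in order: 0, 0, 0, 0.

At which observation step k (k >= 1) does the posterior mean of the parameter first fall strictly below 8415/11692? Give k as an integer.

k = 3

obs 1: x=0 → posterior Beta(11, 14/5)
obs 2: x=0 → posterior Beta(11, 19/5)
obs 3: x=0 → posterior Beta(11, 24/5)
obs 4: x=0 → posterior Beta(11, 29/5)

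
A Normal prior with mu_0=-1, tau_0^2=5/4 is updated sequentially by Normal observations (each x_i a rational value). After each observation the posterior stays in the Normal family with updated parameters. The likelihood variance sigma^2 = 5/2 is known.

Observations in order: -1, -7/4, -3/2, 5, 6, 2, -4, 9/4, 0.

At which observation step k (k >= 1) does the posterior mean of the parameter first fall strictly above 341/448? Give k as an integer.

k = 6

obs 1: x=-1 → posterior Normal(-1, 5/6)
obs 2: x=-7/4 → posterior Normal(-19/16, 5/8)
obs 3: x=-3/2 → posterior Normal(-5/4, 1/2)
obs 4: x=5 → posterior Normal(-5/24, 5/12)
obs 5: x=6 → posterior Normal(19/28, 5/14)
obs 6: x=2 → posterior Normal(27/32, 5/16)
obs 7: x=-4 → posterior Normal(11/36, 5/18)
obs 8: x=9/4 → posterior Normal(1/2, 1/4)
obs 9: x=0 → posterior Normal(5/11, 5/22)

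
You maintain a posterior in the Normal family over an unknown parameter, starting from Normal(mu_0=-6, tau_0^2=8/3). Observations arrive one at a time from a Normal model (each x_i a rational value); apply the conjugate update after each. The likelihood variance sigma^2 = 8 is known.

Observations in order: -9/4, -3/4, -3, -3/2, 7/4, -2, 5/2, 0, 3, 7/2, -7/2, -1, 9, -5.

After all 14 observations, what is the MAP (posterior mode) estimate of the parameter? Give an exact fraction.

-69/68

obs 1: x=-9/4 → posterior Normal(-81/16, 2)
obs 2: x=-3/4 → posterior Normal(-21/5, 8/5)
obs 3: x=-3 → posterior Normal(-4, 4/3)
obs 4: x=-3/2 → posterior Normal(-51/14, 8/7)
obs 5: x=7/4 → posterior Normal(-95/32, 1)
obs 6: x=-2 → posterior Normal(-103/36, 8/9)
obs 7: x=5/2 → posterior Normal(-93/40, 4/5)
obs 8: x=0 → posterior Normal(-93/44, 8/11)
obs 9: x=3 → posterior Normal(-27/16, 2/3)
obs 10: x=7/2 → posterior Normal(-67/52, 8/13)
obs 11: x=-7/2 → posterior Normal(-81/56, 4/7)
obs 12: x=-1 → posterior Normal(-17/12, 8/15)
obs 13: x=9 → posterior Normal(-49/64, 1/2)
obs 14: x=-5 → posterior Normal(-69/68, 8/17)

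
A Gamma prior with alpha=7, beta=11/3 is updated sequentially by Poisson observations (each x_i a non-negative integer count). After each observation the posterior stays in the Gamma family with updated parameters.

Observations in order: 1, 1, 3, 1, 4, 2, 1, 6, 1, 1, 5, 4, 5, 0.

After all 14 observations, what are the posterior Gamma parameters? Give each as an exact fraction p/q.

alpha=42, beta=53/3

obs 1: x=1 → posterior Gamma(8, 14/3)
obs 2: x=1 → posterior Gamma(9, 17/3)
obs 3: x=3 → posterior Gamma(12, 20/3)
obs 4: x=1 → posterior Gamma(13, 23/3)
obs 5: x=4 → posterior Gamma(17, 26/3)
obs 6: x=2 → posterior Gamma(19, 29/3)
obs 7: x=1 → posterior Gamma(20, 32/3)
obs 8: x=6 → posterior Gamma(26, 35/3)
obs 9: x=1 → posterior Gamma(27, 38/3)
obs 10: x=1 → posterior Gamma(28, 41/3)
obs 11: x=5 → posterior Gamma(33, 44/3)
obs 12: x=4 → posterior Gamma(37, 47/3)
obs 13: x=5 → posterior Gamma(42, 50/3)
obs 14: x=0 → posterior Gamma(42, 53/3)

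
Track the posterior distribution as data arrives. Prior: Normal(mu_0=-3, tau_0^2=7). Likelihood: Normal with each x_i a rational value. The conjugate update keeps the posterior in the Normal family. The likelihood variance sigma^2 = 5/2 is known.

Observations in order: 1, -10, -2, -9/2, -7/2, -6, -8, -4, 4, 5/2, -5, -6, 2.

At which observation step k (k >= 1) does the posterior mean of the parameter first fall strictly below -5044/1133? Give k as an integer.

obs 1: x=1 → posterior Normal(-1/19, 35/19)
obs 2: x=-10 → posterior Normal(-47/11, 35/33)
obs 3: x=-2 → posterior Normal(-169/47, 35/47)
obs 4: x=-9/2 → posterior Normal(-232/61, 35/61)
obs 5: x=-7/2 → posterior Normal(-281/75, 7/15)
obs 6: x=-6 → posterior Normal(-365/89, 35/89)
obs 7: x=-8 → posterior Normal(-477/103, 35/103)
obs 8: x=-4 → posterior Normal(-41/9, 35/117)
obs 9: x=4 → posterior Normal(-477/131, 35/131)
obs 10: x=5/2 → posterior Normal(-442/145, 7/29)
obs 11: x=-5 → posterior Normal(-512/159, 35/159)
obs 12: x=-6 → posterior Normal(-596/173, 35/173)
obs 13: x=2 → posterior Normal(-568/187, 35/187)

k = 7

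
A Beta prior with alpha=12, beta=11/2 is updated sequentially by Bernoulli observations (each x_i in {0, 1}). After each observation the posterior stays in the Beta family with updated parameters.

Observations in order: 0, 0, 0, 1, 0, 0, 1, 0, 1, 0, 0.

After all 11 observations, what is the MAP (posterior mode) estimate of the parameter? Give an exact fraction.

obs 1: x=0 → posterior Beta(12, 13/2)
obs 2: x=0 → posterior Beta(12, 15/2)
obs 3: x=0 → posterior Beta(12, 17/2)
obs 4: x=1 → posterior Beta(13, 17/2)
obs 5: x=0 → posterior Beta(13, 19/2)
obs 6: x=0 → posterior Beta(13, 21/2)
obs 7: x=1 → posterior Beta(14, 21/2)
obs 8: x=0 → posterior Beta(14, 23/2)
obs 9: x=1 → posterior Beta(15, 23/2)
obs 10: x=0 → posterior Beta(15, 25/2)
obs 11: x=0 → posterior Beta(15, 27/2)

28/53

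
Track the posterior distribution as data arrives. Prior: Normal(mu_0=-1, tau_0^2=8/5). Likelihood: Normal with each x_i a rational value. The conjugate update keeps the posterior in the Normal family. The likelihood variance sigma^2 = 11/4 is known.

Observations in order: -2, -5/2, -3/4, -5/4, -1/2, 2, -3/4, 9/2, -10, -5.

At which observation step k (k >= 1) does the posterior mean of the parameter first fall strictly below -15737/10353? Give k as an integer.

obs 1: x=-2 → posterior Normal(-119/87, 88/87)
obs 2: x=-5/2 → posterior Normal(-199/119, 88/119)
obs 3: x=-3/4 → posterior Normal(-223/151, 88/151)
obs 4: x=-5/4 → posterior Normal(-263/183, 88/183)
obs 5: x=-1/2 → posterior Normal(-279/215, 88/215)
obs 6: x=2 → posterior Normal(-215/247, 88/247)
obs 7: x=-3/4 → posterior Normal(-239/279, 88/279)
obs 8: x=9/2 → posterior Normal(-95/311, 88/311)
obs 9: x=-10 → posterior Normal(-415/343, 88/343)
obs 10: x=-5 → posterior Normal(-23/15, 88/375)

k = 2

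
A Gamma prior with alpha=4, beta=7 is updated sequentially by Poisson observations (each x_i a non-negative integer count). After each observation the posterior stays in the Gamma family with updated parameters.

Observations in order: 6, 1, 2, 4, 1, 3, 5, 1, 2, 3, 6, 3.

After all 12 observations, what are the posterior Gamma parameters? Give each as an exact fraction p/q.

obs 1: x=6 → posterior Gamma(10, 8)
obs 2: x=1 → posterior Gamma(11, 9)
obs 3: x=2 → posterior Gamma(13, 10)
obs 4: x=4 → posterior Gamma(17, 11)
obs 5: x=1 → posterior Gamma(18, 12)
obs 6: x=3 → posterior Gamma(21, 13)
obs 7: x=5 → posterior Gamma(26, 14)
obs 8: x=1 → posterior Gamma(27, 15)
obs 9: x=2 → posterior Gamma(29, 16)
obs 10: x=3 → posterior Gamma(32, 17)
obs 11: x=6 → posterior Gamma(38, 18)
obs 12: x=3 → posterior Gamma(41, 19)

alpha=41, beta=19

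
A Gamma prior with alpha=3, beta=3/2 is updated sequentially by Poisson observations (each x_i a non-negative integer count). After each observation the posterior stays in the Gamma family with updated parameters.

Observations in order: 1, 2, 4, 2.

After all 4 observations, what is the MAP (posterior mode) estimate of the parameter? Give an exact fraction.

obs 1: x=1 → posterior Gamma(4, 5/2)
obs 2: x=2 → posterior Gamma(6, 7/2)
obs 3: x=4 → posterior Gamma(10, 9/2)
obs 4: x=2 → posterior Gamma(12, 11/2)

2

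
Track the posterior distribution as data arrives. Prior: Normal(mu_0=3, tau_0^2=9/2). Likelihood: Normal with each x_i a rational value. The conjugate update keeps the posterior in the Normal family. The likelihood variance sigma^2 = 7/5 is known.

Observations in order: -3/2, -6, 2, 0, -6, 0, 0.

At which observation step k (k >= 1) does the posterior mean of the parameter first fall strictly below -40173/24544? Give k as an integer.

obs 1: x=-3/2 → posterior Normal(-51/118, 63/59)
obs 2: x=-6 → posterior Normal(-591/208, 63/104)
obs 3: x=2 → posterior Normal(-411/298, 63/149)
obs 4: x=0 → posterior Normal(-411/388, 63/194)
obs 5: x=-6 → posterior Normal(-951/478, 63/239)
obs 6: x=0 → posterior Normal(-951/568, 63/284)
obs 7: x=0 → posterior Normal(-951/658, 9/47)

k = 2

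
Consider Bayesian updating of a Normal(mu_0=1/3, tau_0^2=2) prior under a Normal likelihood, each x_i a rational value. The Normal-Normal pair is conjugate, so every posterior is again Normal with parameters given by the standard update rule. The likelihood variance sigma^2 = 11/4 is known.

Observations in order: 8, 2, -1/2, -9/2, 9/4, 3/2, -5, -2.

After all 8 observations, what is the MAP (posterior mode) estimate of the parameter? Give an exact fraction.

obs 1: x=8 → posterior Normal(203/57, 22/19)
obs 2: x=2 → posterior Normal(251/81, 22/27)
obs 3: x=-1/2 → posterior Normal(239/105, 22/35)
obs 4: x=-9/2 → posterior Normal(131/129, 22/43)
obs 5: x=9/4 → posterior Normal(185/153, 22/51)
obs 6: x=3/2 → posterior Normal(221/177, 22/59)
obs 7: x=-5 → posterior Normal(101/201, 22/67)
obs 8: x=-2 → posterior Normal(53/225, 22/75)

53/225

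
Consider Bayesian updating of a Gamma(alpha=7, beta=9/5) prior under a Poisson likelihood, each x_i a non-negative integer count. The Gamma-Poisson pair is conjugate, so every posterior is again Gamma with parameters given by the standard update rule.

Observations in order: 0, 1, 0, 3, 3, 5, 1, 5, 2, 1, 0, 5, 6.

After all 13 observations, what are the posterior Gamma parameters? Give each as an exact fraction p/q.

obs 1: x=0 → posterior Gamma(7, 14/5)
obs 2: x=1 → posterior Gamma(8, 19/5)
obs 3: x=0 → posterior Gamma(8, 24/5)
obs 4: x=3 → posterior Gamma(11, 29/5)
obs 5: x=3 → posterior Gamma(14, 34/5)
obs 6: x=5 → posterior Gamma(19, 39/5)
obs 7: x=1 → posterior Gamma(20, 44/5)
obs 8: x=5 → posterior Gamma(25, 49/5)
obs 9: x=2 → posterior Gamma(27, 54/5)
obs 10: x=1 → posterior Gamma(28, 59/5)
obs 11: x=0 → posterior Gamma(28, 64/5)
obs 12: x=5 → posterior Gamma(33, 69/5)
obs 13: x=6 → posterior Gamma(39, 74/5)

alpha=39, beta=74/5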